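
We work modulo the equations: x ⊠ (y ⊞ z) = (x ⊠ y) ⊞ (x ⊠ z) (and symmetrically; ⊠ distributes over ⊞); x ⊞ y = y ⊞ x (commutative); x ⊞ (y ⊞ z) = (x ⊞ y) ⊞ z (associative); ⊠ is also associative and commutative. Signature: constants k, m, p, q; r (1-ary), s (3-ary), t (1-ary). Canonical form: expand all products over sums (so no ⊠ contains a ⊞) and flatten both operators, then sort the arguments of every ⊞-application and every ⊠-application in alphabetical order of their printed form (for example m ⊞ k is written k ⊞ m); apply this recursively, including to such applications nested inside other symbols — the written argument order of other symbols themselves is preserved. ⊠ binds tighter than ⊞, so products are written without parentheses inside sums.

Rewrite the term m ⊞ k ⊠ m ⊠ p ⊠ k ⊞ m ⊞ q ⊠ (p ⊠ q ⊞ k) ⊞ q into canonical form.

Answer: k ⊠ k ⊠ m ⊠ p ⊞ k ⊠ q ⊞ m ⊞ m ⊞ p ⊠ q ⊠ q ⊞ q

Derivation:
Expand products over sums:  m ⊞ k ⊠ k ⊠ m ⊠ p ⊞ m ⊞ p ⊠ q ⊠ q ⊞ k ⊠ q ⊞ q
Sort arguments:  k ⊠ k ⊠ m ⊠ p ⊞ k ⊠ q ⊞ m ⊞ m ⊞ p ⊠ q ⊠ q ⊞ q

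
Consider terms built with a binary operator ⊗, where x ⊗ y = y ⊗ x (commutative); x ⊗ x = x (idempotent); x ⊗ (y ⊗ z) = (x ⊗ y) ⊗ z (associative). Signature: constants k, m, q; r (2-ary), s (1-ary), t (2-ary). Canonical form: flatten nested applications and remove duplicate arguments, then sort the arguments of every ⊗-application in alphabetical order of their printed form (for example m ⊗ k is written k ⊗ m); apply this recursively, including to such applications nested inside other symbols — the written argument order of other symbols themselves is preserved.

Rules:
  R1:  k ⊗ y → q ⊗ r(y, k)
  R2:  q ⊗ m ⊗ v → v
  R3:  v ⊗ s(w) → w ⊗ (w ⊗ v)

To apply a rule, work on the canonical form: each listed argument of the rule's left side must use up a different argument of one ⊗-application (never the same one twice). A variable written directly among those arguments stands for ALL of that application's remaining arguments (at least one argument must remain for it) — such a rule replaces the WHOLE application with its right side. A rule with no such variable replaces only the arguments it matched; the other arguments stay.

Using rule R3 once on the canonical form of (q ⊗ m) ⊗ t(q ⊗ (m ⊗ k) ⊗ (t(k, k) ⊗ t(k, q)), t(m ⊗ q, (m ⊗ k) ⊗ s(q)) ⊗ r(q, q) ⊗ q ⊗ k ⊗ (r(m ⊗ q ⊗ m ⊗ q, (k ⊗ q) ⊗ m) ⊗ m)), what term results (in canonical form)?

Canonical form:  m ⊗ q ⊗ t(k ⊗ m ⊗ q ⊗ t(k, k) ⊗ t(k, q), k ⊗ m ⊗ q ⊗ r(m ⊗ q, k ⊗ m ⊗ q) ⊗ r(q, q) ⊗ t(m ⊗ q, k ⊗ m ⊗ s(q)))
Apply R3:  consuming s(q);  v := k ⊗ m, w := q
The extension variable absorbs all remaining arguments, so the whole application is rewritten.
Result:  m ⊗ q ⊗ t(k ⊗ m ⊗ q ⊗ t(k, k) ⊗ t(k, q), k ⊗ m ⊗ q ⊗ r(m ⊗ q, k ⊗ m ⊗ q) ⊗ r(q, q) ⊗ t(m ⊗ q, k ⊗ m ⊗ q))

Answer: m ⊗ q ⊗ t(k ⊗ m ⊗ q ⊗ t(k, k) ⊗ t(k, q), k ⊗ m ⊗ q ⊗ r(m ⊗ q, k ⊗ m ⊗ q) ⊗ r(q, q) ⊗ t(m ⊗ q, k ⊗ m ⊗ q))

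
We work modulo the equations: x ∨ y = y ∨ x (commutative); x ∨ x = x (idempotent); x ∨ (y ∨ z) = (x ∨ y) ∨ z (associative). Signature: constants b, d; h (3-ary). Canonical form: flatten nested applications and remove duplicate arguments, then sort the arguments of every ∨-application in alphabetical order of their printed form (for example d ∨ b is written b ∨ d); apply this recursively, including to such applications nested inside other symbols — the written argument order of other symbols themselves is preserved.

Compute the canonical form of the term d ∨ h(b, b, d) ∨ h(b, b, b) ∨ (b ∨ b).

Answer: b ∨ d ∨ h(b, b, b) ∨ h(b, b, d)

Derivation:
Flatten:  d ∨ h(b, b, d) ∨ h(b, b, b) ∨ b ∨ b
Drop duplicates:  drop duplicate b
Sort:  b ∨ d ∨ h(b, b, b) ∨ h(b, b, d)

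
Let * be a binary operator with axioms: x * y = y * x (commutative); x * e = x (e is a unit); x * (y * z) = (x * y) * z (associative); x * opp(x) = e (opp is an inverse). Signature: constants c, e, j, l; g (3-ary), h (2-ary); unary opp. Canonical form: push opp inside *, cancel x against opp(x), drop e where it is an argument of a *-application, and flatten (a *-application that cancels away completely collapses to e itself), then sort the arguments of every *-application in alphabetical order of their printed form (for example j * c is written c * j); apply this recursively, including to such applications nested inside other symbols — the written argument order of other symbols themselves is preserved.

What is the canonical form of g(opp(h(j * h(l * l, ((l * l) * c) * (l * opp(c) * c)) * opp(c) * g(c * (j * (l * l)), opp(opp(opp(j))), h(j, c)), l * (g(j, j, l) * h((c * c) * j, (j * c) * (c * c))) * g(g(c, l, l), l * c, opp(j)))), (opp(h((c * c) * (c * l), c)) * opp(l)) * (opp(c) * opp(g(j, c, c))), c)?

Work inside:  j * h(l * l, ((l * l) * c) * (l * opp(c) * c)) * opp(c) * g(c * (j * (l * l)), opp(opp(opp(j))), h(j, c))
Push opp inside:  distribute opp over * and collapse double opp
Combine occurrences:  j * h(l * l, c * l * l * l) * opp(c) * g(c * j * l * l, opp(j), h(j, c))
Sort:  g(c * j * l * l, opp(j), h(j, c)) * h(l * l, c * l * l * l) * j * opp(c)
Put back:  g(opp(h(g(c * j * l * l, opp(j), h(j, c)) * h(l * l, c * l * l * l) * j * opp(c), g(g(c, l, l), c * l, opp(j)) * g(j, j, l) * h(c * c * j, c * c * c * j) * l)), opp(c) * opp(g(j, c, c)) * opp(h(c * c * c * l, c)) * opp(l), c)

Answer: g(opp(h(g(c * j * l * l, opp(j), h(j, c)) * h(l * l, c * l * l * l) * j * opp(c), g(g(c, l, l), c * l, opp(j)) * g(j, j, l) * h(c * c * j, c * c * c * j) * l)), opp(c) * opp(g(j, c, c)) * opp(h(c * c * c * l, c)) * opp(l), c)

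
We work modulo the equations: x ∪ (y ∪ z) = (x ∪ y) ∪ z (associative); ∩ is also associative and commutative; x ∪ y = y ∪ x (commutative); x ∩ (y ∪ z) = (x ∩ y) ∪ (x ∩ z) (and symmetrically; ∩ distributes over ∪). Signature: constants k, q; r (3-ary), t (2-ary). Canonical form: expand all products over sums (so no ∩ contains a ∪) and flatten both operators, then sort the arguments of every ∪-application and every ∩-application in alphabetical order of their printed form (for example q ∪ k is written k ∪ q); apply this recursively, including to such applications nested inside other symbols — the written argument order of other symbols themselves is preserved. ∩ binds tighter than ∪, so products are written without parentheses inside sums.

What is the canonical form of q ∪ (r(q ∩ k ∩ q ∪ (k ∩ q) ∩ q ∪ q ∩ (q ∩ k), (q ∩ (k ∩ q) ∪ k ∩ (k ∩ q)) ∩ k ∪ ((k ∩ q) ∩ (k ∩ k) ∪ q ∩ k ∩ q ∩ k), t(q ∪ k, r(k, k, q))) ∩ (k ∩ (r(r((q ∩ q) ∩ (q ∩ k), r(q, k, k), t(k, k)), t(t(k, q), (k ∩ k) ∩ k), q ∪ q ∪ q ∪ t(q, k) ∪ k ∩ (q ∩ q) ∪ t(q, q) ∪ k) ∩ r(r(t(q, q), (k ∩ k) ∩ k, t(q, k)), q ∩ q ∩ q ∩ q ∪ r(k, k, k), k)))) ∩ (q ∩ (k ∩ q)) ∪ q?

Distribute:  q ∪ k ∩ k ∩ q ∩ q ∩ r(k ∩ q ∩ q ∪ k ∩ q ∩ q ∪ k ∩ q ∩ q, k ∩ k ∩ k ∩ q ∪ k ∩ k ∩ k ∩ q ∪ k ∩ k ∩ q ∩ q ∪ k ∩ k ∩ q ∩ q, t(k ∪ q, r(k, k, q))) ∩ r(r(k ∩ q ∩ q ∩ q, r(q, k, k), t(k, k)), t(t(k, q), k ∩ k ∩ k), k ∪ k ∩ q ∩ q ∪ q ∪ q ∪ q ∪ t(q, k) ∪ t(q, q)) ∩ r(r(t(q, q), k ∩ k ∩ k, t(q, k)), q ∩ q ∩ q ∩ q ∪ r(k, k, k), k) ∪ q
Order the arguments:  k ∩ k ∩ q ∩ q ∩ r(k ∩ q ∩ q ∪ k ∩ q ∩ q ∪ k ∩ q ∩ q, k ∩ k ∩ k ∩ q ∪ k ∩ k ∩ k ∩ q ∪ k ∩ k ∩ q ∩ q ∪ k ∩ k ∩ q ∩ q, t(k ∪ q, r(k, k, q))) ∩ r(r(k ∩ q ∩ q ∩ q, r(q, k, k), t(k, k)), t(t(k, q), k ∩ k ∩ k), k ∪ k ∩ q ∩ q ∪ q ∪ q ∪ q ∪ t(q, k) ∪ t(q, q)) ∩ r(r(t(q, q), k ∩ k ∩ k, t(q, k)), q ∩ q ∩ q ∩ q ∪ r(k, k, k), k) ∪ q ∪ q

Answer: k ∩ k ∩ q ∩ q ∩ r(k ∩ q ∩ q ∪ k ∩ q ∩ q ∪ k ∩ q ∩ q, k ∩ k ∩ k ∩ q ∪ k ∩ k ∩ k ∩ q ∪ k ∩ k ∩ q ∩ q ∪ k ∩ k ∩ q ∩ q, t(k ∪ q, r(k, k, q))) ∩ r(r(k ∩ q ∩ q ∩ q, r(q, k, k), t(k, k)), t(t(k, q), k ∩ k ∩ k), k ∪ k ∩ q ∩ q ∪ q ∪ q ∪ q ∪ t(q, k) ∪ t(q, q)) ∩ r(r(t(q, q), k ∩ k ∩ k, t(q, k)), q ∩ q ∩ q ∩ q ∪ r(k, k, k), k) ∪ q ∪ q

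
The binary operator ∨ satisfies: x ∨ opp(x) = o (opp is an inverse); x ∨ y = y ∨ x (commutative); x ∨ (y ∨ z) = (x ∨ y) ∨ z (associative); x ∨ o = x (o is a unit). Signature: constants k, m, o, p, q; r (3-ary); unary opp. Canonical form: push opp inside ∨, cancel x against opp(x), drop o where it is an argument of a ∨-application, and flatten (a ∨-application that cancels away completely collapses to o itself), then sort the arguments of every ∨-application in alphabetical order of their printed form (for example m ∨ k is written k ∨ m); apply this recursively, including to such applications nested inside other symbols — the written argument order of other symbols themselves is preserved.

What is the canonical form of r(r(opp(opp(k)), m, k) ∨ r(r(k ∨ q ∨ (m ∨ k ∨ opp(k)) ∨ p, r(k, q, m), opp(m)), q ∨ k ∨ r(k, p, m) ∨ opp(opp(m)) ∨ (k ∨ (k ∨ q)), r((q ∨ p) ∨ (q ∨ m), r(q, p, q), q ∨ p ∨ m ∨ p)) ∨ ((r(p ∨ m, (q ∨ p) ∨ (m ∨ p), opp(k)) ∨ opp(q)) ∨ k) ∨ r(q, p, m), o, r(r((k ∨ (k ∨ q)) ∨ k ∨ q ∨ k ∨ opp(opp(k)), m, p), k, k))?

Answer: r(k ∨ opp(q) ∨ r(k, m, k) ∨ r(m ∨ p, m ∨ p ∨ p ∨ q, opp(k)) ∨ r(q, p, m) ∨ r(r(k ∨ m ∨ p ∨ q, r(k, q, m), opp(m)), k ∨ k ∨ k ∨ m ∨ q ∨ q ∨ r(k, p, m), r(m ∨ p ∨ q ∨ q, r(q, p, q), m ∨ p ∨ p ∨ q)), o, r(r(k ∨ k ∨ k ∨ k ∨ k ∨ q ∨ q, m, p), k, k))

Derivation:
Focus inside:  r(opp(opp(k)), m, k) ∨ r(r(k ∨ q ∨ (m ∨ k ∨ opp(k)) ∨ p, r(k, q, m), opp(m)), q ∨ k ∨ r(k, p, m) ∨ opp(opp(m)) ∨ (k ∨ (k ∨ q)), r((q ∨ p) ∨ (q ∨ m), r(q, p, q), q ∨ p ∨ m ∨ p)) ∨ ((r(p ∨ m, (q ∨ p) ∨ (m ∨ p), opp(k)) ∨ opp(q)) ∨ k) ∨ r(q, p, m)
Push opp inside:  distribute opp over ∨ and collapse double opp
Collect terms:  r(k, m, k) ∨ r(r(k ∨ m ∨ p ∨ q, r(k, q, m), opp(m)), k ∨ k ∨ k ∨ m ∨ q ∨ q ∨ r(k, p, m), r(m ∨ p ∨ q ∨ q, r(q, p, q), m ∨ p ∨ p ∨ q)) ∨ r(m ∨ p, m ∨ p ∨ p ∨ q, opp(k)) ∨ opp(q) ∨ k ∨ r(q, p, m)
Sort arguments:  k ∨ opp(q) ∨ r(k, m, k) ∨ r(m ∨ p, m ∨ p ∨ p ∨ q, opp(k)) ∨ r(q, p, m) ∨ r(r(k ∨ m ∨ p ∨ q, r(k, q, m), opp(m)), k ∨ k ∨ k ∨ m ∨ q ∨ q ∨ r(k, p, m), r(m ∨ p ∨ q ∨ q, r(q, p, q), m ∨ p ∨ p ∨ q))
Rebuild:  r(k ∨ opp(q) ∨ r(k, m, k) ∨ r(m ∨ p, m ∨ p ∨ p ∨ q, opp(k)) ∨ r(q, p, m) ∨ r(r(k ∨ m ∨ p ∨ q, r(k, q, m), opp(m)), k ∨ k ∨ k ∨ m ∨ q ∨ q ∨ r(k, p, m), r(m ∨ p ∨ q ∨ q, r(q, p, q), m ∨ p ∨ p ∨ q)), o, r(r(k ∨ k ∨ k ∨ k ∨ k ∨ q ∨ q, m, p), k, k))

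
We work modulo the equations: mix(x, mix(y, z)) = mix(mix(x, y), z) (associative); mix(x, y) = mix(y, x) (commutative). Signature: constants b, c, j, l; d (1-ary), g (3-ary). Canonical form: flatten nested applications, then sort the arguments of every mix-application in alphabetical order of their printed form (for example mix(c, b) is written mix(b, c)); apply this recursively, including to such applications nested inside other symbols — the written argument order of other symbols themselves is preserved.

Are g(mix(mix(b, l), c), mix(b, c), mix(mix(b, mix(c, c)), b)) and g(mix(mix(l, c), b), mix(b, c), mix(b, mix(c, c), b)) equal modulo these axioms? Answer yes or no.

Left:  g(mix(mix(b, l), c), mix(b, c), mix(mix(b, mix(c, c)), b))
  Descend into:  mix(mix(b, mix(c, c)), b)
  Un-nest:  mix(b, c, c, b)
  Sort:  mix(b, b, c, c)
  Put back:  g(mix(b, c, l), mix(b, c), mix(b, b, c, c))
Right:  g(mix(mix(l, c), b), mix(b, c), mix(b, mix(c, c), b))
  Descend into:  mix(b, mix(c, c), b)
  Merge nested applications:  mix(b, c, c, b)
  Sort arguments:  mix(b, b, c, c)
  Reassemble:  g(mix(b, c, l), mix(b, c), mix(b, b, c, c))

Answer: yes — both canonical forms are g(mix(b, c, l), mix(b, c), mix(b, b, c, c))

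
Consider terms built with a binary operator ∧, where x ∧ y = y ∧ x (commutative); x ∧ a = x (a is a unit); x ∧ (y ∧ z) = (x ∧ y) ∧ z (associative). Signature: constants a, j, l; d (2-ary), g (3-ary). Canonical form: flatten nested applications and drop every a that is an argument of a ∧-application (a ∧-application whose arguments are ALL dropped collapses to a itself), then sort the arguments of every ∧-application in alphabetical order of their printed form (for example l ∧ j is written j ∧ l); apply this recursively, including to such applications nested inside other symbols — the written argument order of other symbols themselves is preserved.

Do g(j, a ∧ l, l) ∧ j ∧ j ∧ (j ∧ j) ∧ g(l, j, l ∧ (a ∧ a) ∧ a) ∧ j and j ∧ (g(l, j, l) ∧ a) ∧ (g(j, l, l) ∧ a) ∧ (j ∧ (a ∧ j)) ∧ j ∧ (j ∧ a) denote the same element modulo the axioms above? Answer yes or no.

Answer: yes — both canonical forms are g(j, l, l) ∧ g(l, j, l) ∧ j ∧ j ∧ j ∧ j ∧ j

Derivation:
Left:  g(j, a ∧ l, l) ∧ j ∧ j ∧ (j ∧ j) ∧ g(l, j, l ∧ (a ∧ a) ∧ a) ∧ j
  Flatten:  g(j, a ∧ l, l) ∧ j ∧ j ∧ j ∧ j ∧ g(l, j, l ∧ (a ∧ a) ∧ a) ∧ j
  Simplify inside:  g(j, a ∧ l, l)  →  g(j, l, l)
  Canonicalize subterm:  g(l, j, l ∧ (a ∧ a) ∧ a)  →  g(l, j, l)
  Order the arguments:  g(j, l, l) ∧ g(l, j, l) ∧ j ∧ j ∧ j ∧ j ∧ j
Right:  j ∧ (g(l, j, l) ∧ a) ∧ (g(j, l, l) ∧ a) ∧ (j ∧ (a ∧ j)) ∧ j ∧ (j ∧ a)
  Flatten:  j ∧ g(l, j, l) ∧ a ∧ g(j, l, l) ∧ a ∧ j ∧ a ∧ j ∧ j ∧ j ∧ a
  Drop the unit:  drop a (×4)
  Sort:  g(j, l, l) ∧ g(l, j, l) ∧ j ∧ j ∧ j ∧ j ∧ j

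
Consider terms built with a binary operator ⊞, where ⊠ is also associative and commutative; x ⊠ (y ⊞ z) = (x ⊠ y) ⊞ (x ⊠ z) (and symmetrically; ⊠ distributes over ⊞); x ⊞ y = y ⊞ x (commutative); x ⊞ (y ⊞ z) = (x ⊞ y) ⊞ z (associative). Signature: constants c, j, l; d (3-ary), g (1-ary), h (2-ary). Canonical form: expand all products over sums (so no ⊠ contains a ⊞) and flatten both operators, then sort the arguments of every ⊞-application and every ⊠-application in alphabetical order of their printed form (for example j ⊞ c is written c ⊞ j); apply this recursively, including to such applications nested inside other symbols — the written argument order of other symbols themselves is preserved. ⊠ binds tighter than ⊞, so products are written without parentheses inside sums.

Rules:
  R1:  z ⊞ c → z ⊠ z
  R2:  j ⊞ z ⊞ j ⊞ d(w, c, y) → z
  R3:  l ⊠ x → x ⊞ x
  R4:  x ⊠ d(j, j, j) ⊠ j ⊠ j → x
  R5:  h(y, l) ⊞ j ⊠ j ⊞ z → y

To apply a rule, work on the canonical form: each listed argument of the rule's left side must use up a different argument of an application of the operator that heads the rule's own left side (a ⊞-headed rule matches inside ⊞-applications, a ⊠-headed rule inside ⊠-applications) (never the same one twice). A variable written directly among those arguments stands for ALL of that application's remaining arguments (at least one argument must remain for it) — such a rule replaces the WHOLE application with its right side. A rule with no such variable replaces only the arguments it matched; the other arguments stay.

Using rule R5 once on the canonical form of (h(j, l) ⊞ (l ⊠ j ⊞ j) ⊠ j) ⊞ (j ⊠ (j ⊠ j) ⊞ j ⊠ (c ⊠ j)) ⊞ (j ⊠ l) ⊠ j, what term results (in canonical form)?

Canonical form:  c ⊠ j ⊠ j ⊞ h(j, l) ⊞ j ⊠ j ⊞ j ⊠ j ⊠ j ⊞ j ⊠ j ⊠ l ⊞ j ⊠ j ⊠ l
Match R5:  consume h(j, l), j ⊠ j;  y := j, z := c ⊠ j ⊠ j ⊞ j ⊠ j ⊠ j ⊞ j ⊠ j ⊠ l ⊞ j ⊠ j ⊠ l
The variable takes the whole remainder — replace the entire application.
Giving:  j

Answer: j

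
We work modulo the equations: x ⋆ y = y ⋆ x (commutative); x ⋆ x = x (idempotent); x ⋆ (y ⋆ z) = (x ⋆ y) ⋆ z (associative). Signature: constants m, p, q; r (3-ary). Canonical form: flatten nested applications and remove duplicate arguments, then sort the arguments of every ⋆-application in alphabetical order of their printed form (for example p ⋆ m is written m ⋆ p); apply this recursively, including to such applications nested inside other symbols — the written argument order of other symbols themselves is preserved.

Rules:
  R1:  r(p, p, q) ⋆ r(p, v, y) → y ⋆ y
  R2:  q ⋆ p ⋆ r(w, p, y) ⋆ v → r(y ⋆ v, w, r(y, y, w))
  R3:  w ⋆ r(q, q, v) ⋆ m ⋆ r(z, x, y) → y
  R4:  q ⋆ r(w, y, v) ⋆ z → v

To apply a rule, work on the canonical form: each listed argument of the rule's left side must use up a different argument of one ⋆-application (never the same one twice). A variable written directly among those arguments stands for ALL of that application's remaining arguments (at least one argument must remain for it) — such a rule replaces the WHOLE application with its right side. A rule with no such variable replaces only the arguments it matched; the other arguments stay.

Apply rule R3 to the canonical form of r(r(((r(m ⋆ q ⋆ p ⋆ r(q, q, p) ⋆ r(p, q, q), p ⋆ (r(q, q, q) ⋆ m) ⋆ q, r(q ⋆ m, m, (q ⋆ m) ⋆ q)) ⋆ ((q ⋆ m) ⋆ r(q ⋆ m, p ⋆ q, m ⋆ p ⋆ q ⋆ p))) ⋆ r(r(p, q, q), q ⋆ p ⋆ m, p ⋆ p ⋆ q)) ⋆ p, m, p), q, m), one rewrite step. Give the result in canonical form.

Canonical form:  r(r(m ⋆ p ⋆ q ⋆ r(m ⋆ p ⋆ q ⋆ r(p, q, q) ⋆ r(q, q, p), m ⋆ p ⋆ q ⋆ r(q, q, q), r(m ⋆ q, m, m ⋆ q)) ⋆ r(m ⋆ q, p ⋆ q, m ⋆ p ⋆ q) ⋆ r(r(p, q, q), m ⋆ p ⋆ q, p ⋆ q), m, p), q, m)
R3 matches:  uses m, r(p, q, q), r(q, q, p);  v := p, w := p ⋆ q, x := q, y := q, z := p
Every leftover argument binds to the variable; the entire application is replaced.
Result:  r(r(m ⋆ p ⋆ q ⋆ r(m ⋆ q, p ⋆ q, m ⋆ p ⋆ q) ⋆ r(q, m ⋆ p ⋆ q ⋆ r(q, q, q), r(m ⋆ q, m, m ⋆ q)) ⋆ r(r(p, q, q), m ⋆ p ⋆ q, p ⋆ q), m, p), q, m)

Answer: r(r(m ⋆ p ⋆ q ⋆ r(m ⋆ q, p ⋆ q, m ⋆ p ⋆ q) ⋆ r(q, m ⋆ p ⋆ q ⋆ r(q, q, q), r(m ⋆ q, m, m ⋆ q)) ⋆ r(r(p, q, q), m ⋆ p ⋆ q, p ⋆ q), m, p), q, m)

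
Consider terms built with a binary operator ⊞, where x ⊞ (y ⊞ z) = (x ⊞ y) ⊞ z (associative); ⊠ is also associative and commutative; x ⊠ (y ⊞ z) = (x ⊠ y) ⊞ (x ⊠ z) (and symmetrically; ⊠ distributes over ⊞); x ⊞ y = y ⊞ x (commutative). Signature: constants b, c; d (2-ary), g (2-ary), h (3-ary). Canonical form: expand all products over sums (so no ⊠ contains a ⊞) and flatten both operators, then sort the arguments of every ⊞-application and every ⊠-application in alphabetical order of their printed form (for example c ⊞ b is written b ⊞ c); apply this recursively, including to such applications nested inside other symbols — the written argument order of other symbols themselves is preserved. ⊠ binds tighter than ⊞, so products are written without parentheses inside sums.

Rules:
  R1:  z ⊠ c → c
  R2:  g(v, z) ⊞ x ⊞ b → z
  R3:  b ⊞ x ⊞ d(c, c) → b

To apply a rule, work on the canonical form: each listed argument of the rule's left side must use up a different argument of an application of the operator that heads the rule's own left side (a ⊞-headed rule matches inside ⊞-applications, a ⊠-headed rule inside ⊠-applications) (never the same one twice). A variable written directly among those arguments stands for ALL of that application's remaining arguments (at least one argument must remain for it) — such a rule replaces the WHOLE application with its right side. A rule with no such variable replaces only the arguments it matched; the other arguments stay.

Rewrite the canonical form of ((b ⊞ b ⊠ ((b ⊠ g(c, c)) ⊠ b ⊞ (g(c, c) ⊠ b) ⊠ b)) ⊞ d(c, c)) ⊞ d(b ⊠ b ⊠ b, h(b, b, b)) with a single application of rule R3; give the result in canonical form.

Answer: b

Derivation:
Canonical form:  b ⊞ b ⊠ b ⊠ b ⊠ g(c, c) ⊞ b ⊠ b ⊠ b ⊠ g(c, c) ⊞ d(b ⊠ b ⊠ b, h(b, b, b)) ⊞ d(c, c)
Apply R3:  consuming b, d(c, c);  x := b ⊠ b ⊠ b ⊠ g(c, c) ⊞ b ⊠ b ⊠ b ⊠ g(c, c) ⊞ d(b ⊠ b ⊠ b, h(b, b, b))
The extension variable absorbs all remaining arguments, so the whole application is rewritten.
New term:  b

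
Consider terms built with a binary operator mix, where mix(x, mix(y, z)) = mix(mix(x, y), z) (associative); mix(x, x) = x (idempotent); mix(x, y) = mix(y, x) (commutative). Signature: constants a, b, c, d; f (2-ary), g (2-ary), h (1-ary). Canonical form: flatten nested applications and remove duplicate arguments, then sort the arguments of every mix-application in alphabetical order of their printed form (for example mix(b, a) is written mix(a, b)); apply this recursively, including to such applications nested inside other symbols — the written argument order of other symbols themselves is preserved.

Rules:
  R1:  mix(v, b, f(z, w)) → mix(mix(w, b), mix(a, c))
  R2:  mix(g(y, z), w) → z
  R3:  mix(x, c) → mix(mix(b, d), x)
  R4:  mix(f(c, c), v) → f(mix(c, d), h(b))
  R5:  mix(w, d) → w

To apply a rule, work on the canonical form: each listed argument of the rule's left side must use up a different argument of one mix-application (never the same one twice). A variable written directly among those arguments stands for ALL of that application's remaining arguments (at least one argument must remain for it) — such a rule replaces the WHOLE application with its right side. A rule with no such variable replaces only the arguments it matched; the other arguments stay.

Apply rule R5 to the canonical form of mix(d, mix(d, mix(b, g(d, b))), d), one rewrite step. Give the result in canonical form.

Answer: mix(b, g(d, b))

Derivation:
Canonical form:  mix(b, d, g(d, b))
Apply R5:  consuming d;  w := mix(b, g(d, b))
The extension variable absorbs all remaining arguments, so the whole application is rewritten.
Result:  mix(b, g(d, b))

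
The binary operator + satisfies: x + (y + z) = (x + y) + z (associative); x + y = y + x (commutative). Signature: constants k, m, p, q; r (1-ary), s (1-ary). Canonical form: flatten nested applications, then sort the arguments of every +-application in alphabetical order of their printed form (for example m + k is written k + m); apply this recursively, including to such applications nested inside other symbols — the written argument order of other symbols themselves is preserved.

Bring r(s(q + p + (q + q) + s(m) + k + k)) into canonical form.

Answer: r(s(k + k + p + q + q + q + s(m)))

Derivation:
Work inside:  q + p + (q + q) + s(m) + k + k
Flatten:  q + p + q + q + s(m) + k + k
Order the arguments:  k + k + p + q + q + q + s(m)
Put back:  r(s(k + k + p + q + q + q + s(m)))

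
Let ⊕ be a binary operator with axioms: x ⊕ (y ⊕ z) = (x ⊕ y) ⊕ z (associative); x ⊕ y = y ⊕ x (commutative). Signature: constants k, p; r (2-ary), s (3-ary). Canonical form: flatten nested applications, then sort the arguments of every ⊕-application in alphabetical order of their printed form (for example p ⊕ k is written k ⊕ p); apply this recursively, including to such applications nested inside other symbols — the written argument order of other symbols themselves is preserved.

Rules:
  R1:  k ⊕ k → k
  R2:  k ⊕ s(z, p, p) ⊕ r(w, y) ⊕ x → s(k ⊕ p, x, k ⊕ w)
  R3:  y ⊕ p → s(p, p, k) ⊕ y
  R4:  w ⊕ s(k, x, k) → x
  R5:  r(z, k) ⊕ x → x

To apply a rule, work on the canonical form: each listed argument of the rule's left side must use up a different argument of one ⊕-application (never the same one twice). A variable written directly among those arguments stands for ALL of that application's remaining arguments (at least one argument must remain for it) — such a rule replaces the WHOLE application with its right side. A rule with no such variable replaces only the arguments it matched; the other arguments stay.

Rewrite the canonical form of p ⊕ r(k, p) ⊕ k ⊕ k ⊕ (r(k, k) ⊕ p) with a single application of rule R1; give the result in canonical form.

Canonical form:  k ⊕ k ⊕ p ⊕ p ⊕ r(k, k) ⊕ r(k, p)
Match R1:  consume k, k
Giving:  k ⊕ p ⊕ p ⊕ r(k, k) ⊕ r(k, p)

Answer: k ⊕ p ⊕ p ⊕ r(k, k) ⊕ r(k, p)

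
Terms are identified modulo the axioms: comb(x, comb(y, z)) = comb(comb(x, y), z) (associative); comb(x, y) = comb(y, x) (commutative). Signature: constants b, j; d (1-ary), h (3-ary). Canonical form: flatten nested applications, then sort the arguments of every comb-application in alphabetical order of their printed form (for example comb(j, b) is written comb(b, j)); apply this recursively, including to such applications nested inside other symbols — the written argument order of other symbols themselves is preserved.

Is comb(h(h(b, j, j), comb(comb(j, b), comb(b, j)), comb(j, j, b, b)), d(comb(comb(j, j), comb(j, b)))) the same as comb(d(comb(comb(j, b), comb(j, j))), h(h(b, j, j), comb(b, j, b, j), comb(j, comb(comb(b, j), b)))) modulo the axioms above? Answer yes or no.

Answer: yes — both canonical forms are comb(d(comb(b, j, j, j)), h(h(b, j, j), comb(b, b, j, j), comb(b, b, j, j)))

Derivation:
Left:  comb(h(h(b, j, j), comb(comb(j, b), comb(b, j)), comb(j, j, b, b)), d(comb(comb(j, j), comb(j, b))))
  Canonicalize subterm:  h(h(b, j, j), comb(comb(j, b), comb(b, j)), comb(j, j, b, b))  →  h(h(b, j, j), comb(b, b, j, j), comb(b, b, j, j))
  Simplify inside:  d(comb(comb(j, j), comb(j, b)))  →  d(comb(b, j, j, j))
  Sort:  comb(d(comb(b, j, j, j)), h(h(b, j, j), comb(b, b, j, j), comb(b, b, j, j)))
Right:  comb(d(comb(comb(j, b), comb(j, j))), h(h(b, j, j), comb(b, j, b, j), comb(j, comb(comb(b, j), b))))
  Simplify inside:  d(comb(comb(j, b), comb(j, j)))  →  d(comb(b, j, j, j))
  Simplify inside:  h(h(b, j, j), comb(b, j, b, j), comb(j, comb(comb(b, j), b)))  →  h(h(b, j, j), comb(b, b, j, j), comb(b, b, j, j))
  Sort:  comb(d(comb(b, j, j, j)), h(h(b, j, j), comb(b, b, j, j), comb(b, b, j, j)))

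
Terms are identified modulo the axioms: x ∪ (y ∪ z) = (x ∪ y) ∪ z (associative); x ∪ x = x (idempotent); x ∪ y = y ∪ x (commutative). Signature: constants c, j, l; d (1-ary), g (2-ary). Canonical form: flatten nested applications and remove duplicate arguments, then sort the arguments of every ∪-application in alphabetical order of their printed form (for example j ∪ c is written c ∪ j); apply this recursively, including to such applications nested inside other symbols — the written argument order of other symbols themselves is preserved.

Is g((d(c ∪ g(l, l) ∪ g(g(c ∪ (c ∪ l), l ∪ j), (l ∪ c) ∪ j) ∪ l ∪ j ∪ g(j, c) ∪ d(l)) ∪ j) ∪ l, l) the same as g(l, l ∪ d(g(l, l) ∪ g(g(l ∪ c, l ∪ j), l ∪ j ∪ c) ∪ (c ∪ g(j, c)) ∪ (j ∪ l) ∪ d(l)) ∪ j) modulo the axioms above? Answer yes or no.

Left:  g((d(c ∪ g(l, l) ∪ g(g(c ∪ (c ∪ l), l ∪ j), (l ∪ c) ∪ j) ∪ l ∪ j ∪ g(j, c) ∪ d(l)) ∪ j) ∪ l, l)
  Descend into:  (d(c ∪ g(l, l) ∪ g(g(c ∪ (c ∪ l), l ∪ j), (l ∪ c) ∪ j) ∪ l ∪ j ∪ g(j, c) ∪ d(l)) ∪ j) ∪ l
  Merge nested applications:  d(c ∪ g(l, l) ∪ g(g(c ∪ (c ∪ l), l ∪ j), (l ∪ c) ∪ j) ∪ l ∪ j ∪ g(j, c) ∪ d(l)) ∪ j ∪ l
  Canonicalize subterm:  d(c ∪ g(l, l) ∪ g(g(c ∪ (c ∪ l), l ∪ j), (l ∪ c) ∪ j) ∪ l ∪ j ∪ g(j, c) ∪ d(l))  →  d(c ∪ d(l) ∪ g(g(c ∪ l, j ∪ l), c ∪ j ∪ l) ∪ g(j, c) ∪ g(l, l) ∪ j ∪ l)
  Order the arguments:  d(c ∪ d(l) ∪ g(g(c ∪ l, j ∪ l), c ∪ j ∪ l) ∪ g(j, c) ∪ g(l, l) ∪ j ∪ l) ∪ j ∪ l
  Put back:  g(d(c ∪ d(l) ∪ g(g(c ∪ l, j ∪ l), c ∪ j ∪ l) ∪ g(j, c) ∪ g(l, l) ∪ j ∪ l) ∪ j ∪ l, l)
Right:  g(l, l ∪ d(g(l, l) ∪ g(g(l ∪ c, l ∪ j), l ∪ j ∪ c) ∪ (c ∪ g(j, c)) ∪ (j ∪ l) ∪ d(l)) ∪ j)
  Descend into:  l ∪ d(g(l, l) ∪ g(g(l ∪ c, l ∪ j), l ∪ j ∪ c) ∪ (c ∪ g(j, c)) ∪ (j ∪ l) ∪ d(l)) ∪ j
  Simplify inside:  d(g(l, l) ∪ g(g(l ∪ c, l ∪ j), l ∪ j ∪ c) ∪ (c ∪ g(j, c)) ∪ (j ∪ l) ∪ d(l))  →  d(c ∪ d(l) ∪ g(g(c ∪ l, j ∪ l), c ∪ j ∪ l) ∪ g(j, c) ∪ g(l, l) ∪ j ∪ l)
  Sort:  d(c ∪ d(l) ∪ g(g(c ∪ l, j ∪ l), c ∪ j ∪ l) ∪ g(j, c) ∪ g(l, l) ∪ j ∪ l) ∪ j ∪ l
  Reassemble:  g(l, d(c ∪ d(l) ∪ g(g(c ∪ l, j ∪ l), c ∪ j ∪ l) ∪ g(j, c) ∪ g(l, l) ∪ j ∪ l) ∪ j ∪ l)

Answer: no — g(d(c ∪ d(l) ∪ g(g(c ∪ l, j ∪ l), c ∪ j ∪ l) ∪ g(j, c) ∪ g(l, l) ∪ j ∪ l) ∪ j ∪ l, l) vs g(l, d(c ∪ d(l) ∪ g(g(c ∪ l, j ∪ l), c ∪ j ∪ l) ∪ g(j, c) ∪ g(l, l) ∪ j ∪ l) ∪ j ∪ l)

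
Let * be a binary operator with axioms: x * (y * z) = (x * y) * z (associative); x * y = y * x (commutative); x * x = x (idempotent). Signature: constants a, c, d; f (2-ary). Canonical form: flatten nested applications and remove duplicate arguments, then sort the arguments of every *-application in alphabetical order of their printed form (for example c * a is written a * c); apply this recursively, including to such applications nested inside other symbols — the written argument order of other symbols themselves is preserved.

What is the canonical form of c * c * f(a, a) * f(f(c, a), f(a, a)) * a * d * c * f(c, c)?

Answer: a * c * d * f(a, a) * f(c, c) * f(f(c, a), f(a, a))

Derivation:
Deduplicate:  drop duplicate c, c
Sort arguments:  a * c * d * f(a, a) * f(c, c) * f(f(c, a), f(a, a))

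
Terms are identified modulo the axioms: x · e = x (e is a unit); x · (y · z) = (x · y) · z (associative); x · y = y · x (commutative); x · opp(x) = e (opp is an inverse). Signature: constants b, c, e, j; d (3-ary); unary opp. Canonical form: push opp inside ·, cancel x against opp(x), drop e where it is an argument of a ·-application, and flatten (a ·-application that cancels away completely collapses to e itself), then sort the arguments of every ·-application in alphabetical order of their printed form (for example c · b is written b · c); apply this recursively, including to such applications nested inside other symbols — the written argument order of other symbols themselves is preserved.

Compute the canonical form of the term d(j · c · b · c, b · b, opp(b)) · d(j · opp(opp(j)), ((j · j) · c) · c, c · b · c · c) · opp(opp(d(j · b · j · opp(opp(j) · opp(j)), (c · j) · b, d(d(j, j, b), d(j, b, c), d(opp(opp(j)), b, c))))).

Answer: d(b · c · c · j, b · b, opp(b)) · d(b · j · j · j · j, b · c · j, d(d(j, j, b), d(j, b, c), d(j, b, c))) · d(j · j, c · c · j · j, b · c · c · c)

Derivation:
Push opp inside:  distribute opp over · and collapse double opp
Collect:  d(b · c · c · j, b · b, opp(b)) · d(j · j, c · c · j · j, b · c · c · c) · d(b · j · j · j · j, b · c · j, d(d(j, j, b), d(j, b, c), d(j, b, c)))
Order the arguments:  d(b · c · c · j, b · b, opp(b)) · d(b · j · j · j · j, b · c · j, d(d(j, j, b), d(j, b, c), d(j, b, c))) · d(j · j, c · c · j · j, b · c · c · c)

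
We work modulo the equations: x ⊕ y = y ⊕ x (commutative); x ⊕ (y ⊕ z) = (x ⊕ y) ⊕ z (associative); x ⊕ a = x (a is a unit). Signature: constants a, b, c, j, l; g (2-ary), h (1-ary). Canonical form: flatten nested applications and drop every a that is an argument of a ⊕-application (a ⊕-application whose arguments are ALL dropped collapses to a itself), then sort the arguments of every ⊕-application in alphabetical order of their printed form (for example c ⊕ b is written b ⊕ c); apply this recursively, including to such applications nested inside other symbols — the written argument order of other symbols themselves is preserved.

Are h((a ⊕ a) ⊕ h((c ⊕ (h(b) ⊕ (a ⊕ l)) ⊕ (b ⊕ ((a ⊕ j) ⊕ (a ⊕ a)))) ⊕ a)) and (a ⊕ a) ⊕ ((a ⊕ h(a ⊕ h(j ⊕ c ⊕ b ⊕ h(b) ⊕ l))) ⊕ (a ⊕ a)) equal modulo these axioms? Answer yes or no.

Left:  h((a ⊕ a) ⊕ h((c ⊕ (h(b) ⊕ (a ⊕ l)) ⊕ (b ⊕ ((a ⊕ j) ⊕ (a ⊕ a)))) ⊕ a))
  Descend into:  (a ⊕ a) ⊕ h((c ⊕ (h(b) ⊕ (a ⊕ l)) ⊕ (b ⊕ ((a ⊕ j) ⊕ (a ⊕ a)))) ⊕ a)
  Flatten:  a ⊕ a ⊕ h((c ⊕ (h(b) ⊕ (a ⊕ l)) ⊕ (b ⊕ ((a ⊕ j) ⊕ (a ⊕ a)))) ⊕ a)
  Inside:  h((c ⊕ (h(b) ⊕ (a ⊕ l)) ⊕ (b ⊕ ((a ⊕ j) ⊕ (a ⊕ a)))) ⊕ a)  →  h(b ⊕ c ⊕ h(b) ⊕ j ⊕ l)
  Unit:  drop a (×2)
  Sort:  h(b ⊕ c ⊕ h(b) ⊕ j ⊕ l)
  Reassemble:  h(h(b ⊕ c ⊕ h(b) ⊕ j ⊕ l))
Right:  (a ⊕ a) ⊕ ((a ⊕ h(a ⊕ h(j ⊕ c ⊕ b ⊕ h(b) ⊕ l))) ⊕ (a ⊕ a))
  Un-nest:  a ⊕ a ⊕ a ⊕ h(a ⊕ h(j ⊕ c ⊕ b ⊕ h(b) ⊕ l)) ⊕ a ⊕ a
  Simplify inside:  h(a ⊕ h(j ⊕ c ⊕ b ⊕ h(b) ⊕ l))  →  h(h(b ⊕ c ⊕ h(b) ⊕ j ⊕ l))
  Unit:  drop a (×5)
  Order the arguments:  h(h(b ⊕ c ⊕ h(b) ⊕ j ⊕ l))

Answer: yes — both canonical forms are h(h(b ⊕ c ⊕ h(b) ⊕ j ⊕ l))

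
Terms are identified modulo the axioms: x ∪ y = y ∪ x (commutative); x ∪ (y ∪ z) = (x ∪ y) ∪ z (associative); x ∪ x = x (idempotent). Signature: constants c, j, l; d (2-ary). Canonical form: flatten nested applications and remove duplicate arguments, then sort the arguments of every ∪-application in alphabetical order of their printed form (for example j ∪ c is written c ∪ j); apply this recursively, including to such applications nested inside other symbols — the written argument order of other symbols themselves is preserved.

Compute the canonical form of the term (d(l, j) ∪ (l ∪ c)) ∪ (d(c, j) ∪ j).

Answer: c ∪ d(c, j) ∪ d(l, j) ∪ j ∪ l

Derivation:
Un-nest:  d(l, j) ∪ l ∪ c ∪ d(c, j) ∪ j
Order the arguments:  c ∪ d(c, j) ∪ d(l, j) ∪ j ∪ l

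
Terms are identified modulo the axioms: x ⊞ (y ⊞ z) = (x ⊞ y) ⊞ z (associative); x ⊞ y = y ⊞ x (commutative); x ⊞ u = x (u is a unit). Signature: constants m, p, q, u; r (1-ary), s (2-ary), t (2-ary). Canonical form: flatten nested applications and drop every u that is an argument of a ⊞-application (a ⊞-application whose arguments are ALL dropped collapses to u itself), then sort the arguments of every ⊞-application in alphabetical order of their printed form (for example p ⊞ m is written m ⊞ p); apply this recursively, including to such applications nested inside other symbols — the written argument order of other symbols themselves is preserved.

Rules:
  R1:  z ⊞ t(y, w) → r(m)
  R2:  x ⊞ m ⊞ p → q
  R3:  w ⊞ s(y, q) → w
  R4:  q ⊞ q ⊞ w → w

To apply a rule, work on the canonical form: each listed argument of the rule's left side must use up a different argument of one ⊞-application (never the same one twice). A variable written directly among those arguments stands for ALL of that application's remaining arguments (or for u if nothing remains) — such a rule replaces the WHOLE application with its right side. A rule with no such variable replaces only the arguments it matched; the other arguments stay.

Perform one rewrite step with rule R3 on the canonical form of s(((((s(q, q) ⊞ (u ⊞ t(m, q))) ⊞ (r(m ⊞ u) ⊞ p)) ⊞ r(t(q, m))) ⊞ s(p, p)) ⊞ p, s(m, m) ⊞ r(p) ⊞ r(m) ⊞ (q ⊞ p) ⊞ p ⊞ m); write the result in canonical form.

Canonical form:  s(p ⊞ p ⊞ r(m) ⊞ r(t(q, m)) ⊞ s(p, p) ⊞ s(q, q) ⊞ t(m, q), m ⊞ p ⊞ p ⊞ q ⊞ r(m) ⊞ r(p) ⊞ s(m, m))
Apply R3:  consuming s(q, q);  w := p ⊞ p ⊞ r(m) ⊞ r(t(q, m)) ⊞ s(p, p) ⊞ t(m, q), y := q
The extension variable absorbs all remaining arguments, so the whole application is rewritten.
New term:  s(p ⊞ p ⊞ r(m) ⊞ r(t(q, m)) ⊞ s(p, p) ⊞ t(m, q), m ⊞ p ⊞ p ⊞ q ⊞ r(m) ⊞ r(p) ⊞ s(m, m))

Answer: s(p ⊞ p ⊞ r(m) ⊞ r(t(q, m)) ⊞ s(p, p) ⊞ t(m, q), m ⊞ p ⊞ p ⊞ q ⊞ r(m) ⊞ r(p) ⊞ s(m, m))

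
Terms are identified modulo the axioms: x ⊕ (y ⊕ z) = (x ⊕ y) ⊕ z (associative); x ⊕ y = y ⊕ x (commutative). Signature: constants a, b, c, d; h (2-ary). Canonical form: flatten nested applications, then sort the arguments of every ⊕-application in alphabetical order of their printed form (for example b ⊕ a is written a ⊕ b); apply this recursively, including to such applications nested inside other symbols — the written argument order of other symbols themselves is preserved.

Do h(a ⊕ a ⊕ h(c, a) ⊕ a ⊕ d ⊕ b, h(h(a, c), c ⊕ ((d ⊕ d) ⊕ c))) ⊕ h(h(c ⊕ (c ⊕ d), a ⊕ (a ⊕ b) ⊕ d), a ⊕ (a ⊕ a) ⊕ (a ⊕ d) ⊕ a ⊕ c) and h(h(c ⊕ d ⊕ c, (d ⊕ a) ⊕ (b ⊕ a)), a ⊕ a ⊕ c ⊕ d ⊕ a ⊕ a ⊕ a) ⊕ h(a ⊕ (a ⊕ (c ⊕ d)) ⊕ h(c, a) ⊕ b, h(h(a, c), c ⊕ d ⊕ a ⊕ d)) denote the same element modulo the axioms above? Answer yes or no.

Left:  h(a ⊕ a ⊕ h(c, a) ⊕ a ⊕ d ⊕ b, h(h(a, c), c ⊕ ((d ⊕ d) ⊕ c))) ⊕ h(h(c ⊕ (c ⊕ d), a ⊕ (a ⊕ b) ⊕ d), a ⊕ (a ⊕ a) ⊕ (a ⊕ d) ⊕ a ⊕ c)
  Simplify inside:  h(a ⊕ a ⊕ h(c, a) ⊕ a ⊕ d ⊕ b, h(h(a, c), c ⊕ ((d ⊕ d) ⊕ c)))  →  h(a ⊕ a ⊕ a ⊕ b ⊕ d ⊕ h(c, a), h(h(a, c), c ⊕ c ⊕ d ⊕ d))
  Canonicalize subterm:  h(h(c ⊕ (c ⊕ d), a ⊕ (a ⊕ b) ⊕ d), a ⊕ (a ⊕ a) ⊕ (a ⊕ d) ⊕ a ⊕ c)  →  h(h(c ⊕ c ⊕ d, a ⊕ a ⊕ b ⊕ d), a ⊕ a ⊕ a ⊕ a ⊕ a ⊕ c ⊕ d)
  Order the arguments:  h(a ⊕ a ⊕ a ⊕ b ⊕ d ⊕ h(c, a), h(h(a, c), c ⊕ c ⊕ d ⊕ d)) ⊕ h(h(c ⊕ c ⊕ d, a ⊕ a ⊕ b ⊕ d), a ⊕ a ⊕ a ⊕ a ⊕ a ⊕ c ⊕ d)
Right:  h(h(c ⊕ d ⊕ c, (d ⊕ a) ⊕ (b ⊕ a)), a ⊕ a ⊕ c ⊕ d ⊕ a ⊕ a ⊕ a) ⊕ h(a ⊕ (a ⊕ (c ⊕ d)) ⊕ h(c, a) ⊕ b, h(h(a, c), c ⊕ d ⊕ a ⊕ d))
  Inside:  h(h(c ⊕ d ⊕ c, (d ⊕ a) ⊕ (b ⊕ a)), a ⊕ a ⊕ c ⊕ d ⊕ a ⊕ a ⊕ a)  →  h(h(c ⊕ c ⊕ d, a ⊕ a ⊕ b ⊕ d), a ⊕ a ⊕ a ⊕ a ⊕ a ⊕ c ⊕ d)
  Simplify inside:  h(a ⊕ (a ⊕ (c ⊕ d)) ⊕ h(c, a) ⊕ b, h(h(a, c), c ⊕ d ⊕ a ⊕ d))  →  h(a ⊕ a ⊕ b ⊕ c ⊕ d ⊕ h(c, a), h(h(a, c), a ⊕ c ⊕ d ⊕ d))
  Sort:  h(a ⊕ a ⊕ b ⊕ c ⊕ d ⊕ h(c, a), h(h(a, c), a ⊕ c ⊕ d ⊕ d)) ⊕ h(h(c ⊕ c ⊕ d, a ⊕ a ⊕ b ⊕ d), a ⊕ a ⊕ a ⊕ a ⊕ a ⊕ c ⊕ d)

Answer: no — h(a ⊕ a ⊕ a ⊕ b ⊕ d ⊕ h(c, a), h(h(a, c), c ⊕ c ⊕ d ⊕ d)) ⊕ h(h(c ⊕ c ⊕ d, a ⊕ a ⊕ b ⊕ d), a ⊕ a ⊕ a ⊕ a ⊕ a ⊕ c ⊕ d) vs h(a ⊕ a ⊕ b ⊕ c ⊕ d ⊕ h(c, a), h(h(a, c), a ⊕ c ⊕ d ⊕ d)) ⊕ h(h(c ⊕ c ⊕ d, a ⊕ a ⊕ b ⊕ d), a ⊕ a ⊕ a ⊕ a ⊕ a ⊕ c ⊕ d)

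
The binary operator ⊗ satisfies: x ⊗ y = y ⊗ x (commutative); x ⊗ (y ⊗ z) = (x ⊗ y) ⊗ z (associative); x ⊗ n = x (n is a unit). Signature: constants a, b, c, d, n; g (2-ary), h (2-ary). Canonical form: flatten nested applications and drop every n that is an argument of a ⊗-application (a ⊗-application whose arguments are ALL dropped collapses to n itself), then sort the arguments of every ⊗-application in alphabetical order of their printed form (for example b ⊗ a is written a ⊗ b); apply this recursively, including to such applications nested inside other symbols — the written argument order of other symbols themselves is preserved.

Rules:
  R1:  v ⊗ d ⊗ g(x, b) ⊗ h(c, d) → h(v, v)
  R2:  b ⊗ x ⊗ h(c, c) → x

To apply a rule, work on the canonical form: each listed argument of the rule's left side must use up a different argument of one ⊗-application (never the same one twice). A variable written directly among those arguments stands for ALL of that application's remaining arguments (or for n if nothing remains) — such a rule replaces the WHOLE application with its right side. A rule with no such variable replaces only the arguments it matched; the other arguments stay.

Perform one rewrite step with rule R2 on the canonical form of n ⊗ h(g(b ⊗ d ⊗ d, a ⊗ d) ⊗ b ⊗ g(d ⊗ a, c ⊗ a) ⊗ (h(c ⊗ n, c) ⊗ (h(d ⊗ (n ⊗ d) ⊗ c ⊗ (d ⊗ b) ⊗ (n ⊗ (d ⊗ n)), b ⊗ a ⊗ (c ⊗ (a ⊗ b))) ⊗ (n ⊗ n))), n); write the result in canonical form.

Answer: h(g(a ⊗ d, a ⊗ c) ⊗ g(b ⊗ d ⊗ d, a ⊗ d) ⊗ h(b ⊗ c ⊗ d ⊗ d ⊗ d ⊗ d, a ⊗ a ⊗ b ⊗ b ⊗ c), n)

Derivation:
Canonical form:  h(b ⊗ g(a ⊗ d, a ⊗ c) ⊗ g(b ⊗ d ⊗ d, a ⊗ d) ⊗ h(b ⊗ c ⊗ d ⊗ d ⊗ d ⊗ d, a ⊗ a ⊗ b ⊗ b ⊗ c) ⊗ h(c, c), n)
Apply R2:  consuming b, h(c, c);  x := g(a ⊗ d, a ⊗ c) ⊗ g(b ⊗ d ⊗ d, a ⊗ d) ⊗ h(b ⊗ c ⊗ d ⊗ d ⊗ d ⊗ d, a ⊗ a ⊗ b ⊗ b ⊗ c)
The variable takes the whole remainder — replace the entire application.
Result:  h(g(a ⊗ d, a ⊗ c) ⊗ g(b ⊗ d ⊗ d, a ⊗ d) ⊗ h(b ⊗ c ⊗ d ⊗ d ⊗ d ⊗ d, a ⊗ a ⊗ b ⊗ b ⊗ c), n)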